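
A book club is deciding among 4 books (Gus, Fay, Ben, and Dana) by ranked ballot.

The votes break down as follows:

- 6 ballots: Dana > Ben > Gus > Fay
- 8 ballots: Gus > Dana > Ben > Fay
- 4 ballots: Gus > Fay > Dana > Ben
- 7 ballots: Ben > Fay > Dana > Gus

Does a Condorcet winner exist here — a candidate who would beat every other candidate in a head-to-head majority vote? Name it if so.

Head-to-head results (25 voters total):
Gus vs Fay: Gus wins 18–7.
Gus vs Ben: Ben wins 13–12.
Gus vs Dana: Dana wins 13–12.
Fay vs Ben: Ben wins 21–4.
Fay vs Dana: Dana wins 14–11.
Ben vs Dana: Dana wins 18–7.
Dana beats each rival — Gus (13–12), Fay (14–11), Ben (18–7) — so Dana is the Condorcet winner.

Dana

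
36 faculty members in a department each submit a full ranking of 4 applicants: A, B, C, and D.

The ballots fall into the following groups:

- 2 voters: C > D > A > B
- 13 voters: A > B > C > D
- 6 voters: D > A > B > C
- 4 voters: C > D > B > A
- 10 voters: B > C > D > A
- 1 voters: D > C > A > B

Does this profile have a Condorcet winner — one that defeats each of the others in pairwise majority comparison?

No

Head-to-head results (36 voters total):
A vs B: A wins 22–14.
A vs C: A wins 19–17.
A vs D: D wins 23–13.
B vs C: B wins 29–7.
B vs D: B wins 23–13.
C vs D: C wins 29–7.
No candidate beats all others: A beats B beats D beats A, a majority cycle.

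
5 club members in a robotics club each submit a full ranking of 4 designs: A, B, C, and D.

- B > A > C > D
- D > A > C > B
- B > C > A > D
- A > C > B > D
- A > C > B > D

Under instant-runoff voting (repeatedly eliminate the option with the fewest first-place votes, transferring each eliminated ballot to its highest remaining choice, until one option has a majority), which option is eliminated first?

Round 1: A 2, B 2, D 1, C 0. C has the fewest and is eliminated.
Round 2: A 2, B 2, D 1. D has the fewest and is eliminated.
Round 3: A 3, B 2. A has a majority.

C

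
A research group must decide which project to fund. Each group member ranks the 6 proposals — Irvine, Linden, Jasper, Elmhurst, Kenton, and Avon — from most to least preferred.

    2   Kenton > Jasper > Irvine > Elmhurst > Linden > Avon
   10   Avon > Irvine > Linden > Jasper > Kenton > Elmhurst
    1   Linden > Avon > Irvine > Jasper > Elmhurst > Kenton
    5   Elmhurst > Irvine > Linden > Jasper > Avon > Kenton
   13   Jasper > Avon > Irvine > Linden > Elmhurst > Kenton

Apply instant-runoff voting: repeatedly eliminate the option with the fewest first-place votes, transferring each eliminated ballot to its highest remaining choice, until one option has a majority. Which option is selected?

Round 1: Jasper 13, Avon 10, Elmhurst 5, Kenton 2, Linden 1, Irvine 0. Irvine has the fewest and is eliminated.
Round 2: Jasper 13, Avon 10, Elmhurst 5, Kenton 2, Linden 1. Linden has the fewest and is eliminated.
Round 3: Jasper 13, Avon 11, Elmhurst 5, Kenton 2. Kenton has the fewest and is eliminated.
Round 4: Jasper 15, Avon 11, Elmhurst 5. Elmhurst has the fewest and is eliminated.
Round 5: Jasper 20, Avon 11. Jasper has a majority.

Jasper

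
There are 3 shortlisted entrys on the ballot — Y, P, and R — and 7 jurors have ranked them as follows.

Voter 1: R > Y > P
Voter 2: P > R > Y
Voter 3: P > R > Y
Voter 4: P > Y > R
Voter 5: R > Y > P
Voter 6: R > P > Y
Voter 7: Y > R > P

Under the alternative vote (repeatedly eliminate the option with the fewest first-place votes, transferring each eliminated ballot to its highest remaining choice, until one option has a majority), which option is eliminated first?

Y

Round 1: P 3, R 3, Y 1. Y has the fewest and is eliminated.
Round 2: R 4, P 3. R has a majority.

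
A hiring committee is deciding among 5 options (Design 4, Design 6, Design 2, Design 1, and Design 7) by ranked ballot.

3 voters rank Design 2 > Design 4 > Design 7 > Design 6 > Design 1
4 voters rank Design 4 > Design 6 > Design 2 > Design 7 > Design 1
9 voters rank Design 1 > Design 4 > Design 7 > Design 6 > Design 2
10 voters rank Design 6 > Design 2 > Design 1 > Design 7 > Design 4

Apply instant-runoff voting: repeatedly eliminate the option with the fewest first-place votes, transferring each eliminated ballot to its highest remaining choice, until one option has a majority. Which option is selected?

Design 6

Round 1: Design 6 10, Design 1 9, Design 4 4, Design 2 3, Design 7 0. Design 7 has the fewest and is eliminated.
Round 2: Design 6 10, Design 1 9, Design 4 4, Design 2 3. Design 2 has the fewest and is eliminated.
Round 3: Design 6 10, Design 1 9, Design 4 7. Design 4 has the fewest and is eliminated.
Round 4: Design 6 17, Design 1 9. Design 6 has a majority.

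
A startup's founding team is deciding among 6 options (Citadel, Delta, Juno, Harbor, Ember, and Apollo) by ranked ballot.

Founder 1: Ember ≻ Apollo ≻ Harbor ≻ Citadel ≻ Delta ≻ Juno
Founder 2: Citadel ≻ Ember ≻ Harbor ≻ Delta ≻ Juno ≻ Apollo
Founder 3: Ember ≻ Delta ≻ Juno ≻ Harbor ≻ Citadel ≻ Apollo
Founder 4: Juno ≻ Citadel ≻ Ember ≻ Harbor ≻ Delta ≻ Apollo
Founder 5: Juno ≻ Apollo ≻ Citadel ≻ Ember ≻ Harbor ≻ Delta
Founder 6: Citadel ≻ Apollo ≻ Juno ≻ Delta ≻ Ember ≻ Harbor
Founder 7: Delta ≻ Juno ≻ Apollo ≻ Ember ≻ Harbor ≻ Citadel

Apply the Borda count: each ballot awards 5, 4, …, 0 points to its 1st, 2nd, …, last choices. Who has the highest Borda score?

Ember

Borda scores:
  Citadel: 2 + 5 + 1 + 4 + 3 + 5 + 0 = 20
  Delta: 1 + 2 + 4 + 1 + 0 + 2 + 5 = 15
  Juno: 0 + 1 + 3 + 5 + 5 + 3 + 4 = 21
  Harbor: 3 + 3 + 2 + 2 + 1 + 0 + 1 = 12
  Ember: 5 + 4 + 5 + 3 + 2 + 1 + 2 = 22
  Apollo: 4 + 0 + 0 + 0 + 4 + 4 + 3 = 15
Ember has the highest total.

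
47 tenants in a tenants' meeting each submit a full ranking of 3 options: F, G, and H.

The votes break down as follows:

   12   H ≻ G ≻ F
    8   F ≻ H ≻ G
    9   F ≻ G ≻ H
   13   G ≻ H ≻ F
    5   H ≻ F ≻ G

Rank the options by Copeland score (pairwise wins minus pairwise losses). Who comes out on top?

H

Pairwise results:
  F vs G: G wins 25–22.
  F vs H: H wins 30–17.
  G vs H: H wins 25–22.
Copeland scores (wins − losses):
  F: 0 − 2 = -2
  G: 1 − 1 = 0
  H: 2 − 0 = 2
H has the best Copeland score.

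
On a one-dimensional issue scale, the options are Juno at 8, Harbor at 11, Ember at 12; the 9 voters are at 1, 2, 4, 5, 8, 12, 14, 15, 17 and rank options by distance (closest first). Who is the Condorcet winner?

Juno

With single-peaked preferences on a line, the Condorcet winner is the candidate closest to the median voter.
The median voter (position 8) is closest to Juno at 8.
Check: Juno vs Ember — voters closer to Juno: 5 of 9.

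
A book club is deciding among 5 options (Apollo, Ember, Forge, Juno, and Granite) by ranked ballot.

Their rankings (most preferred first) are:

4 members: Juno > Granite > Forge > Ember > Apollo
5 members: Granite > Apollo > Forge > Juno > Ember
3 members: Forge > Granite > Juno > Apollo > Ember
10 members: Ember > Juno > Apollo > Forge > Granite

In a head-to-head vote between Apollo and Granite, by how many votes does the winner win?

Ballots ranking Apollo above Granite: 10.
Ballots ranking Granite above Apollo: 4+5+3 = 12.
Granite wins 12–10, a margin of 2.

2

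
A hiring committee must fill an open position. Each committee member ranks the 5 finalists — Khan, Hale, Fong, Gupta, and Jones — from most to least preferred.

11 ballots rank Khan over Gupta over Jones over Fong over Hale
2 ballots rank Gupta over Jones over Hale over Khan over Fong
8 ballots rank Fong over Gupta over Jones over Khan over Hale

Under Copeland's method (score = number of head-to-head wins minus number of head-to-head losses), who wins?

Pairwise results:
  Khan vs Hale: Khan wins 19–2.
  Khan vs Fong: Khan wins 13–8.
  Khan vs Gupta: Khan wins 11–10.
  Khan vs Jones: Khan wins 11–10.
  Hale vs Fong: Fong wins 19–2.
  Hale vs Gupta: Gupta wins 21–0.
  Hale vs Jones: Jones wins 21–0.
  Fong vs Gupta: Gupta wins 13–8.
  Fong vs Jones: Jones wins 13–8.
  Gupta vs Jones: Gupta wins 21–0.
Copeland scores (wins − losses):
  Khan: 4 − 0 = 4
  Hale: 0 − 4 = -4
  Fong: 1 − 3 = -2
  Gupta: 3 − 1 = 2
  Jones: 2 − 2 = 0
Khan has the best Copeland score.

Khan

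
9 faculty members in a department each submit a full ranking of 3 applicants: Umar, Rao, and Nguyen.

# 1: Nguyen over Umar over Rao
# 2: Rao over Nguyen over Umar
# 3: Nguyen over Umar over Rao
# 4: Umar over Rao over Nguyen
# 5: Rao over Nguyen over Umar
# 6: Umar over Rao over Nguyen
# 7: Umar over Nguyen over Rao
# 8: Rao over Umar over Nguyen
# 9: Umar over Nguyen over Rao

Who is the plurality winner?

Umar

First-place vote totals:
  Umar: 4
  Rao: 3
  Nguyen: 2
Umar has the most first-place votes.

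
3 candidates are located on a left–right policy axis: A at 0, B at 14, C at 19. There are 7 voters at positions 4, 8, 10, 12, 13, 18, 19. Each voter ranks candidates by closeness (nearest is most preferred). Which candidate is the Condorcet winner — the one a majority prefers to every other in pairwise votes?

B

With single-peaked preferences on a line, the Condorcet winner is the candidate closest to the median voter.
The median voter (position 12) is closest to B at 14.
Check: B vs C — voters closer to B: 5 of 7.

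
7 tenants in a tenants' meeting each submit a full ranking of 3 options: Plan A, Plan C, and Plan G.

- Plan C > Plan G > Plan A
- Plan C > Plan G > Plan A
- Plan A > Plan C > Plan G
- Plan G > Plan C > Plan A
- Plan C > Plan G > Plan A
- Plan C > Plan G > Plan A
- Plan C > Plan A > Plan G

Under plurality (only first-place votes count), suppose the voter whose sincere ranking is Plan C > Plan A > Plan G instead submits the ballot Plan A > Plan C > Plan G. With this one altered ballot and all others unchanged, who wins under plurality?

First-place totals with the altered ballot: Plan A 2, Plan C 4, Plan G 1.
The winner is unchanged: still Plan C.

Plan C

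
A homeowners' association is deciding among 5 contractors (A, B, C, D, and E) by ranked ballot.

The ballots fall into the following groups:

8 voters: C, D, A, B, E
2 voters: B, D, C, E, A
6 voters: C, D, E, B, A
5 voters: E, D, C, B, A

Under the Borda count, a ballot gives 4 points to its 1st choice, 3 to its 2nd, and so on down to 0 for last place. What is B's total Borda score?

Borda scores:
  A: 8·2 + 2·0 + 6·0 + 5·0 = 16
  B: 8·1 + 2·4 + 6·1 + 5·1 = 27
  C: 8·4 + 2·2 + 6·4 + 5·2 = 70
  D: 8·3 + 2·3 + 6·3 + 5·3 = 63
  E: 8·0 + 2·1 + 6·2 + 5·4 = 34

27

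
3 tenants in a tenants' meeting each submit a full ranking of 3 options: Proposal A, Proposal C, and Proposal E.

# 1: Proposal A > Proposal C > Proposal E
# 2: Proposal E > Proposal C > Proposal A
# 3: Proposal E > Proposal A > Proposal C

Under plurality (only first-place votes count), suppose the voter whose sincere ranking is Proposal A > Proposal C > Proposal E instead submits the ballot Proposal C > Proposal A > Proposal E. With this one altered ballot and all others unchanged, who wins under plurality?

First-place totals with the altered ballot: Proposal A 0, Proposal C 1, Proposal E 2.
The winner is unchanged: still Proposal E.

Proposal E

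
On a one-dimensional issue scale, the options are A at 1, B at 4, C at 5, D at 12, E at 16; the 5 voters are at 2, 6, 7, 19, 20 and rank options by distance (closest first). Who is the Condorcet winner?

C

With single-peaked preferences on a line, the Condorcet winner is the candidate closest to the median voter.
The median voter (position 7) is closest to C at 5.
Check: C vs B — voters closer to C: 4 of 5.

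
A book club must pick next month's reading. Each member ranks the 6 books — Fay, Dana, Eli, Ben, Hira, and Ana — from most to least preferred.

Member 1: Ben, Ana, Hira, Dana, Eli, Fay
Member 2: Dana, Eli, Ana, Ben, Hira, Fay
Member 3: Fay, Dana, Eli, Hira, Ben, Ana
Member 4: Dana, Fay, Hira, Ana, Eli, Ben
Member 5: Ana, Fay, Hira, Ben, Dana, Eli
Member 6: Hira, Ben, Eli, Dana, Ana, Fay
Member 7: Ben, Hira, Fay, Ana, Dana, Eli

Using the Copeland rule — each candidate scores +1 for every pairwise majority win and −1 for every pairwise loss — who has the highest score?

Hira

Pairwise results:
  Fay vs Dana: Dana wins 4–3.
  Fay vs Eli: Fay wins 4–3.
  Fay vs Ben: Ben wins 4–3.
  Fay vs Hira: Hira wins 4–3.
  Fay vs Ana: Ana wins 4–3.
  Dana vs Eli: Dana wins 6–1.
  Dana vs Ben: Ben wins 4–3.
  Dana vs Hira: Hira wins 4–3.
  Dana vs Ana: Dana wins 4–3.
  Eli vs Ben: Ben wins 4–3.
  Eli vs Hira: Hira wins 5–2.
  Eli vs Ana: Ana wins 4–3.
  Ben vs Hira: Hira wins 4–3.
  Ben vs Ana: Ben wins 4–3.
  Hira vs Ana: Hira wins 4–3.
Copeland scores (wins − losses):
  Fay: 1 − 4 = -3
  Dana: 3 − 2 = 1
  Eli: 0 − 5 = -5
  Ben: 4 − 1 = 3
  Hira: 5 − 0 = 5
  Ana: 2 − 3 = -1
Hira has the best Copeland score.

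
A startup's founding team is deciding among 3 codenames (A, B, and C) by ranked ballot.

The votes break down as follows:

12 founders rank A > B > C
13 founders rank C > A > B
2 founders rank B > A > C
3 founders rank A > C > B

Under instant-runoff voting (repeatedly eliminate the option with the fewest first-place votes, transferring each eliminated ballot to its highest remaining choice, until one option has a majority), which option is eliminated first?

Round 1: A 15, C 13, B 2. B has the fewest and is eliminated.
Round 2: A 17, C 13. A has a majority.

B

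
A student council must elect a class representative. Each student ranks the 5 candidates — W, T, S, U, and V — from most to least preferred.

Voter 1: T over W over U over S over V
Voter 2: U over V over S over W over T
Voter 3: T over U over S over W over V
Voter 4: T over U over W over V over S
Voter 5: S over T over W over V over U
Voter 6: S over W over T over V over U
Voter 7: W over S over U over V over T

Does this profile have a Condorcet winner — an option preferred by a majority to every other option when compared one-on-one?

No

Head-to-head results (7 voters total):
W vs T: T wins 4–3.
W vs S: S wins 4–3.
W vs U: W wins 4–3.
W vs V: W wins 6–1.
T vs S: S wins 4–3.
T vs U: T wins 5–2.
T vs V: T wins 5–2.
S vs U: U wins 4–3.
S vs V: S wins 5–2.
U vs V: U wins 5–2.
No candidate beats all others: W beats U beats S beats W, a majority cycle.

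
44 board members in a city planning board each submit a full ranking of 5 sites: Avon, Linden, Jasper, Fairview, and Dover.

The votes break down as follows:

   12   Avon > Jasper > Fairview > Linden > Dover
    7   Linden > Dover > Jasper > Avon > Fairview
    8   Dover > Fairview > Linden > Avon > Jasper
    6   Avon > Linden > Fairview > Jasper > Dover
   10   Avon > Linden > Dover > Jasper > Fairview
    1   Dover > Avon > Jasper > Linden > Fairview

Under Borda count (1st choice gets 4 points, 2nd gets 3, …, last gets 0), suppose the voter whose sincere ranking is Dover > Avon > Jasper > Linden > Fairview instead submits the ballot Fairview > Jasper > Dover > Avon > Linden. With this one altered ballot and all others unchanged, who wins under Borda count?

Borda totals with the altered ballot: Avon 128, Linden 104, Jasper 69, Fairview 64, Dover 75.
The winner is unchanged: still Avon.

Avon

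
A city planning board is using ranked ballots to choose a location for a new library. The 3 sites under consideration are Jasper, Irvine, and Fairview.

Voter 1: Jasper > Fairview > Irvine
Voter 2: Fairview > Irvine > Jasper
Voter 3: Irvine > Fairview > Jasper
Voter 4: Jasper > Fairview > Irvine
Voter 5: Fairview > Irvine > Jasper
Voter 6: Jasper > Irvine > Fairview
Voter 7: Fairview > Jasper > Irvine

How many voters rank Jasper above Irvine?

Ballots ranking Jasper above Irvine: 4.
Ballots ranking Irvine above Jasper: 3.
So 4 of 7 voters prefer Jasper to Irvine.

4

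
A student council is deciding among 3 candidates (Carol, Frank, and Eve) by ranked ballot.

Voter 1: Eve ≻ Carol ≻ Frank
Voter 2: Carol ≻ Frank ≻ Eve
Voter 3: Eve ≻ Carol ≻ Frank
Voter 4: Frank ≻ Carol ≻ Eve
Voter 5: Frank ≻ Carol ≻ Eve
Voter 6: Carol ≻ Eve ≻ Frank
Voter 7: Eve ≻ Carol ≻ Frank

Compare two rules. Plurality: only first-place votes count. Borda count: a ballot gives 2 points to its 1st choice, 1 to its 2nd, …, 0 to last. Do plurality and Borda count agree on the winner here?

Plurality first-place counts: Carol 2, Frank 2, Eve 3 → Eve.
Borda totals: Carol 9, Frank 5, Eve 7 → Carol.
The two rules disagree: plurality picks Eve, Borda picks Carol.

No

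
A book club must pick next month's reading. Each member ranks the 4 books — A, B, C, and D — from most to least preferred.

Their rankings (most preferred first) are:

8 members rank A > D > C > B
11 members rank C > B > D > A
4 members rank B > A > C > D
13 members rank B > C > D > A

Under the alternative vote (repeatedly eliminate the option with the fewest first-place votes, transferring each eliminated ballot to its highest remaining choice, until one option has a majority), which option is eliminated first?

Round 1: B 17, C 11, A 8, D 0. D has the fewest and is eliminated.
Round 2: B 17, C 11, A 8. A has the fewest and is eliminated.
Round 3: C 19, B 17. C has a majority.

D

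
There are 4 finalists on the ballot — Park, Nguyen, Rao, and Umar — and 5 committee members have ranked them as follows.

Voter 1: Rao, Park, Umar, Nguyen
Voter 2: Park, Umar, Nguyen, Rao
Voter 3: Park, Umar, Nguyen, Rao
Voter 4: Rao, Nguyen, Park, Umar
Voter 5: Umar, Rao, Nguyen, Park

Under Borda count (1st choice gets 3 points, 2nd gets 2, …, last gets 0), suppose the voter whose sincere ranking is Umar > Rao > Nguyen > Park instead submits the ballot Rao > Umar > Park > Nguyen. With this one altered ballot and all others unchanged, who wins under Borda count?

Park

Borda totals with the altered ballot: Park 10, Nguyen 4, Rao 9, Umar 7.
The winner is unchanged: still Park.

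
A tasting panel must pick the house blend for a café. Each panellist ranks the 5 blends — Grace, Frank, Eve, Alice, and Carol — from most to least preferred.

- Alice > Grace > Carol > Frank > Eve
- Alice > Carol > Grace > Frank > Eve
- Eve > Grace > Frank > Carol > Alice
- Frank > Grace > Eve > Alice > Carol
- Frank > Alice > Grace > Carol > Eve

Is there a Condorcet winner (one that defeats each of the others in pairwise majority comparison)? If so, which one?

Head-to-head results (5 voters total):
Grace vs Frank: Grace wins 3–2.
Grace vs Eve: Grace wins 4–1.
Grace vs Alice: Alice wins 3–2.
Grace vs Carol: Grace wins 4–1.
Frank vs Eve: Frank wins 4–1.
Frank vs Alice: Frank wins 3–2.
Frank vs Carol: Frank wins 3–2.
Eve vs Alice: Alice wins 3–2.
Eve vs Carol: Carol wins 3–2.
Alice vs Carol: Alice wins 4–1.
No candidate beats all others: Grace beats Frank beats Alice beats Grace, a majority cycle.

No Condorcet winner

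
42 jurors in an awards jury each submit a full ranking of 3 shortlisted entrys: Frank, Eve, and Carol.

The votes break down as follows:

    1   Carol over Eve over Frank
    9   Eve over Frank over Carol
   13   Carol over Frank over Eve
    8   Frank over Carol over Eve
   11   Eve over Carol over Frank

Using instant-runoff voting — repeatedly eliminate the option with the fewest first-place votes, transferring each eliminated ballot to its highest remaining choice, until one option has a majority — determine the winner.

Carol

Round 1: Eve 20, Carol 14, Frank 8. Frank has the fewest and is eliminated.
Round 2: Carol 22, Eve 20. Carol has a majority.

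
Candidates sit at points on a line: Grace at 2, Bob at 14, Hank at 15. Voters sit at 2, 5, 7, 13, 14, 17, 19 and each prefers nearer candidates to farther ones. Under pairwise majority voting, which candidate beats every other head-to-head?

Bob

With single-peaked preferences on a line, the Condorcet winner is the candidate closest to the median voter.
The median voter (position 13) is closest to Bob at 14.
Check: Bob vs Grace — voters closer to Bob: 4 of 7.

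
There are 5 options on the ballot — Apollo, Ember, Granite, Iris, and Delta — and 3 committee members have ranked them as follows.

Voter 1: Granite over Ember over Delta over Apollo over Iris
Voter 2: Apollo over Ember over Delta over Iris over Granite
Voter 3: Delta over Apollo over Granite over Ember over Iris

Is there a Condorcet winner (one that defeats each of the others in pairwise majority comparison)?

Head-to-head results (3 voters total):
Apollo vs Ember: Apollo wins 2–1.
Apollo vs Granite: Apollo wins 2–1.
Apollo vs Iris: Apollo wins 3–0.
Apollo vs Delta: Delta wins 2–1.
Ember vs Granite: Granite wins 2–1.
Ember vs Iris: Ember wins 3–0.
Ember vs Delta: Ember wins 2–1.
Granite vs Iris: Granite wins 2–1.
Granite vs Delta: Delta wins 2–1.
Iris vs Delta: Delta wins 3–0.
No candidate beats all others: Apollo beats Ember beats Delta beats Apollo, a majority cycle.

No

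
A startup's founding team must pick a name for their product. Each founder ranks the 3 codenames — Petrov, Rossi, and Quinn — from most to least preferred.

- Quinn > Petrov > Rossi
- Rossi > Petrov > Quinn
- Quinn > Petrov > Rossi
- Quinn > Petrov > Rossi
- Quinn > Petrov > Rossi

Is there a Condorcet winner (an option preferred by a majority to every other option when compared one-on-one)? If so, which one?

Quinn

Head-to-head results (5 voters total):
Petrov vs Rossi: Petrov wins 4–1.
Petrov vs Quinn: Quinn wins 4–1.
Rossi vs Quinn: Quinn wins 4–1.
Quinn beats each rival — Petrov (4–1), Rossi (4–1) — so Quinn is the Condorcet winner.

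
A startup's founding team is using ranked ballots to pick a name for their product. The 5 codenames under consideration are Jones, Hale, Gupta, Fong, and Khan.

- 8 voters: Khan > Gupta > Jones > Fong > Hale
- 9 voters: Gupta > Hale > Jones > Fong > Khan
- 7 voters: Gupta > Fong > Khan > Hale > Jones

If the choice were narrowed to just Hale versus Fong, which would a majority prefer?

Ballots ranking Hale above Fong: 9.
Ballots ranking Fong above Hale: 8+7 = 15.
Fong wins the head-to-head, 15–9.

Fong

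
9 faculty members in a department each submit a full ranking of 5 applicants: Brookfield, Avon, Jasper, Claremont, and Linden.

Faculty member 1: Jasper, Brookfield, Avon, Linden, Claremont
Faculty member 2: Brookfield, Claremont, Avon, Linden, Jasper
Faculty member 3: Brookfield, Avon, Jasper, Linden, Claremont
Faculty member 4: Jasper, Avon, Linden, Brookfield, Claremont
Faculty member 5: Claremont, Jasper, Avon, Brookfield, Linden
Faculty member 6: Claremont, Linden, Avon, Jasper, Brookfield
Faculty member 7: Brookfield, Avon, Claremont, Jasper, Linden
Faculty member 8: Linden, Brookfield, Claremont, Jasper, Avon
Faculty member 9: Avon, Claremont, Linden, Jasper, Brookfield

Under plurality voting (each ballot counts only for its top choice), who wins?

First-place vote totals:
  Brookfield: 3
  Avon: 1
  Jasper: 2
  Claremont: 2
  Linden: 1
Brookfield has the most first-place votes.

Brookfield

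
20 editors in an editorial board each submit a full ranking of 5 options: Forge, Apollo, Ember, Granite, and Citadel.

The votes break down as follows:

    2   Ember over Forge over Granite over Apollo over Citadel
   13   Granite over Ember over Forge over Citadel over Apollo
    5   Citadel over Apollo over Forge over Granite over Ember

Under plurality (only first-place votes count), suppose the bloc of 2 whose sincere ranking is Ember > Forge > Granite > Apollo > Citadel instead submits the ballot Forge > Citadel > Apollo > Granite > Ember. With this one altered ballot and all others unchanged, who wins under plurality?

First-place totals with the altered ballot: Forge 2, Apollo 0, Ember 0, Granite 13, Citadel 5.
The winner is unchanged: still Granite.

Granite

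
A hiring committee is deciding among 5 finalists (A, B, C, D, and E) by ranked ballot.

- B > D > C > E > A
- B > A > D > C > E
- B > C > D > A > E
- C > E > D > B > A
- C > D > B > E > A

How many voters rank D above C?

Ballots ranking D above C: 2.
Ballots ranking C above D: 3.
So 2 of 5 voters prefer D to C.

2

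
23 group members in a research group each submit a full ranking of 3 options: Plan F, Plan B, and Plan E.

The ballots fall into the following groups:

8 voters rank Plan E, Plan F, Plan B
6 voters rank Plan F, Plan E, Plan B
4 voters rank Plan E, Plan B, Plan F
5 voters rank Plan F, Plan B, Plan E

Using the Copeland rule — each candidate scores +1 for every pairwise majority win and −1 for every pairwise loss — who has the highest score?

Plan E

Pairwise results:
  Plan F vs Plan B: Plan F wins 19–4.
  Plan F vs Plan E: Plan E wins 12–11.
  Plan B vs Plan E: Plan E wins 18–5.
Copeland scores (wins − losses):
  Plan F: 1 − 1 = 0
  Plan B: 0 − 2 = -2
  Plan E: 2 − 0 = 2
Plan E has the best Copeland score.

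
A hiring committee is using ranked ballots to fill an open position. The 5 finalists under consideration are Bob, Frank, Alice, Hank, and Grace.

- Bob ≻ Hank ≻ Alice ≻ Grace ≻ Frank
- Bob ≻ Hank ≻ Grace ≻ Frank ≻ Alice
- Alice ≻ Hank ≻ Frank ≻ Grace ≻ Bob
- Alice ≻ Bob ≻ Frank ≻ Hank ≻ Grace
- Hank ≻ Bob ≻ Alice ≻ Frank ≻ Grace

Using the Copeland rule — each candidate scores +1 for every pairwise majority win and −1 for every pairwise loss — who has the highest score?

Bob

Pairwise results:
  Bob vs Frank: Bob wins 4–1.
  Bob vs Alice: Bob wins 3–2.
  Bob vs Hank: Bob wins 3–2.
  Bob vs Grace: Bob wins 4–1.
  Frank vs Alice: Alice wins 4–1.
  Frank vs Hank: Hank wins 4–1.
  Frank vs Grace: Frank wins 3–2.
  Alice vs Hank: Hank wins 3–2.
  Alice vs Grace: Alice wins 4–1.
  Hank vs Grace: Hank wins 5–0.
Copeland scores (wins − losses):
  Bob: 4 − 0 = 4
  Frank: 1 − 3 = -2
  Alice: 2 − 2 = 0
  Hank: 3 − 1 = 2
  Grace: 0 − 4 = -4
Bob has the best Copeland score.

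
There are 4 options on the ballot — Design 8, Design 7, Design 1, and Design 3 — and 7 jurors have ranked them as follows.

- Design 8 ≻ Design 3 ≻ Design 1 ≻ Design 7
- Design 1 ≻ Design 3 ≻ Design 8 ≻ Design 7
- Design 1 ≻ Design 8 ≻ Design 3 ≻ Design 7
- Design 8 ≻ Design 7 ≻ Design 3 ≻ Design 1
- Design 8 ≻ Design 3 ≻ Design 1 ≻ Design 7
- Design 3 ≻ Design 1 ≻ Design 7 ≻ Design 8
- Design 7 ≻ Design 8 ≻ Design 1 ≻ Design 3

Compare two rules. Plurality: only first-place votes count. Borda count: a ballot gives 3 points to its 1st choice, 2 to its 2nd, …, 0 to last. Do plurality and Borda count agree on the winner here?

Plurality first-place counts: Design 8 3, Design 7 1, Design 1 2, Design 3 1 → Design 8.
Borda totals: Design 8 14, Design 7 6, Design 1 11, Design 3 11 → Design 8.
The two rules agree on Design 8.

Yes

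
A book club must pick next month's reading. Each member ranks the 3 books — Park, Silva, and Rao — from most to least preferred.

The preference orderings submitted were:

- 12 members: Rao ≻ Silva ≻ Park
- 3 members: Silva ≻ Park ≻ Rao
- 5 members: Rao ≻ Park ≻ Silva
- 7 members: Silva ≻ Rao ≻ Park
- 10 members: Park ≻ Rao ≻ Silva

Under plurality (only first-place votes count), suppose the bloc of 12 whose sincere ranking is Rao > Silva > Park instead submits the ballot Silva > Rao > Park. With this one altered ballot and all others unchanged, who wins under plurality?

First-place totals with the altered ballot: Park 10, Silva 22, Rao 5.
The switch changes the winner from Rao to Silva.

Silva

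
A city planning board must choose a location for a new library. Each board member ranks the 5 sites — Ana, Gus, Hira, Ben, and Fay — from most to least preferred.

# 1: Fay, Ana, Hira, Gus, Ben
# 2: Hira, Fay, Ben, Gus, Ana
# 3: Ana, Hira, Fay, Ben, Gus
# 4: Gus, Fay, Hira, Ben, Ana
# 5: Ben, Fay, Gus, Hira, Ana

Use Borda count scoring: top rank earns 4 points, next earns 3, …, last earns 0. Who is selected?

Borda scores:
  Ana: 3 + 0 + 4 + 0 + 0 = 7
  Gus: 1 + 1 + 0 + 4 + 2 = 8
  Hira: 2 + 4 + 3 + 2 + 1 = 12
  Ben: 0 + 2 + 1 + 1 + 4 = 8
  Fay: 4 + 3 + 2 + 3 + 3 = 15
Fay has the highest total.

Fay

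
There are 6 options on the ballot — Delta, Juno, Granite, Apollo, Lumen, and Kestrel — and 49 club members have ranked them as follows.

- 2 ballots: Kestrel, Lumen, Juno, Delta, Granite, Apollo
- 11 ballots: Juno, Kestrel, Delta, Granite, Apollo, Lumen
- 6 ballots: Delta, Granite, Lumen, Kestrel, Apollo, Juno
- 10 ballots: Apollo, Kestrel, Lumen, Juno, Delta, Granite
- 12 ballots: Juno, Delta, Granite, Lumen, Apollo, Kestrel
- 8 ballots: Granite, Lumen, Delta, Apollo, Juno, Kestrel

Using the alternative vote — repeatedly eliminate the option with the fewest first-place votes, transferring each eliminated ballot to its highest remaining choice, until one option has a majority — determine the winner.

Juno

Round 1: Juno 23, Apollo 10, Granite 8, Delta 6, Kestrel 2, Lumen 0. Lumen has the fewest and is eliminated.
Round 2: Juno 23, Apollo 10, Granite 8, Delta 6, Kestrel 2. Kestrel has the fewest and is eliminated.
Round 3: Juno 25, Apollo 10, Granite 8, Delta 6. Juno has a majority.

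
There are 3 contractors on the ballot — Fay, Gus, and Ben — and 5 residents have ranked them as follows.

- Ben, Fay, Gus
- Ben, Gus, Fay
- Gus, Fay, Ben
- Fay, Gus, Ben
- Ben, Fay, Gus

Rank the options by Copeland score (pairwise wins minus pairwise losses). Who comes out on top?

Pairwise results:
  Fay vs Gus: Fay wins 3–2.
  Fay vs Ben: Ben wins 3–2.
  Gus vs Ben: Ben wins 3–2.
Copeland scores (wins − losses):
  Fay: 1 − 1 = 0
  Gus: 0 − 2 = -2
  Ben: 2 − 0 = 2
Ben has the best Copeland score.

Ben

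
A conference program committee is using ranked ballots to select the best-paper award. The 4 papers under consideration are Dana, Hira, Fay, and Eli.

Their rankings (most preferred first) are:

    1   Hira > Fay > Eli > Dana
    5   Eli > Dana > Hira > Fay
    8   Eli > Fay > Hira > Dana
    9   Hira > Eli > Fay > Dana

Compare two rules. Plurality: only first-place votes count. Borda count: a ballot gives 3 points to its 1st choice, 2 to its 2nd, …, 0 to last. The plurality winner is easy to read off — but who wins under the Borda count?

Eli

Plurality first-place counts: Dana 0, Hira 10, Fay 0, Eli 13 → Eli.
Borda totals: Dana 10, Hira 43, Fay 27, Eli 58 → Eli.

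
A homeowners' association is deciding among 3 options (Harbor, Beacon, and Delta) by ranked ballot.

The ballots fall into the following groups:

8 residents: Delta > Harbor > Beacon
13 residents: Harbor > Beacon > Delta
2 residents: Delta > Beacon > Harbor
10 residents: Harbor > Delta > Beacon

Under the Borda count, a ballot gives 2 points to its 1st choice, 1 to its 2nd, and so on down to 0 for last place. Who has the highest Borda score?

Harbor

Borda scores:
  Harbor: 8·1 + 13·2 + 2·0 + 10·2 = 54
  Beacon: 8·0 + 13·1 + 2·1 + 10·0 = 15
  Delta: 8·2 + 13·0 + 2·2 + 10·1 = 30
Harbor has the highest total.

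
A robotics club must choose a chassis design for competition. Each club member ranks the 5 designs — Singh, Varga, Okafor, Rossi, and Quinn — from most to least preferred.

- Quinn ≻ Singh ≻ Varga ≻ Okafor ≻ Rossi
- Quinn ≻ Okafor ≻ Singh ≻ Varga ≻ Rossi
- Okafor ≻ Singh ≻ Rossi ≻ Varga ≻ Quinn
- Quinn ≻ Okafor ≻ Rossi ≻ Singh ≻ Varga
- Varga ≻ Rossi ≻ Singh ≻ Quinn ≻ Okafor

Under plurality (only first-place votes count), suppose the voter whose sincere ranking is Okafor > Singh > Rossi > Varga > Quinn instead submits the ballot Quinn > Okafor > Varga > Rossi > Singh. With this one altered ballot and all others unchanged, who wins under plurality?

First-place totals with the altered ballot: Singh 0, Varga 1, Okafor 0, Rossi 0, Quinn 4.
The winner is unchanged: still Quinn.

Quinn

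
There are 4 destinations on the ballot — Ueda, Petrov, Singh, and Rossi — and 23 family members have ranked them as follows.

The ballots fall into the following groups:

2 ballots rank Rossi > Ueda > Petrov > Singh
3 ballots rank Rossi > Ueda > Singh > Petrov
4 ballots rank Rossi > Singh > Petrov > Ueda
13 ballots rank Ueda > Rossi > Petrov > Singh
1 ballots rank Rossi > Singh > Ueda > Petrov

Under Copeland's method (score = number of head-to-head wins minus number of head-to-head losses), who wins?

Ueda

Pairwise results:
  Ueda vs Petrov: Ueda wins 19–4.
  Ueda vs Singh: Ueda wins 18–5.
  Ueda vs Rossi: Ueda wins 13–10.
  Petrov vs Singh: Petrov wins 15–8.
  Petrov vs Rossi: Rossi wins 23–0.
  Singh vs Rossi: Rossi wins 23–0.
Copeland scores (wins − losses):
  Ueda: 3 − 0 = 3
  Petrov: 1 − 2 = -1
  Singh: 0 − 3 = -3
  Rossi: 2 − 1 = 1
Ueda has the best Copeland score.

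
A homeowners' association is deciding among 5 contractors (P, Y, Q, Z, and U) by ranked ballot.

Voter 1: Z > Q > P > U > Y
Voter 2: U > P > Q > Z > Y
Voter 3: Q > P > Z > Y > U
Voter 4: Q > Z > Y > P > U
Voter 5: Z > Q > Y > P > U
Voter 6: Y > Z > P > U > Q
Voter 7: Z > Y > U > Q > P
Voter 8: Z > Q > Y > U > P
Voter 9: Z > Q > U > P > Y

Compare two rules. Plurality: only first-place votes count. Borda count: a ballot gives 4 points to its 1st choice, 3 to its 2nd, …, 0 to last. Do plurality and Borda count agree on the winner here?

Plurality first-place counts: P 0, Y 1, Q 2, Z 5, U 1 → Z.
Borda totals: P 13, Y 14, Q 23, Z 29, U 11 → Z.
The two rules agree on Z.

Yes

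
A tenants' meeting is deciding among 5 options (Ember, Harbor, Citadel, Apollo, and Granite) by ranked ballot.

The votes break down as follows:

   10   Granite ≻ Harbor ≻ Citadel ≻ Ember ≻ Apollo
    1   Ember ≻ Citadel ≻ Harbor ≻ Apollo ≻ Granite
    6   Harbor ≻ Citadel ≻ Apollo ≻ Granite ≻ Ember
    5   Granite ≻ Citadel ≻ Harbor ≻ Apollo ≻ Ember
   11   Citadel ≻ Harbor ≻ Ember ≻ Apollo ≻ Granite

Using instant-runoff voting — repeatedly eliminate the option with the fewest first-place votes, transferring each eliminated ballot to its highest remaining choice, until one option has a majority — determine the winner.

Round 1: Granite 15, Citadel 11, Harbor 6, Ember 1, Apollo 0. Apollo has the fewest and is eliminated.
Round 2: Granite 15, Citadel 11, Harbor 6, Ember 1. Ember has the fewest and is eliminated.
Round 3: Granite 15, Citadel 12, Harbor 6. Harbor has the fewest and is eliminated.
Round 4: Citadel 18, Granite 15. Citadel has a majority.

Citadel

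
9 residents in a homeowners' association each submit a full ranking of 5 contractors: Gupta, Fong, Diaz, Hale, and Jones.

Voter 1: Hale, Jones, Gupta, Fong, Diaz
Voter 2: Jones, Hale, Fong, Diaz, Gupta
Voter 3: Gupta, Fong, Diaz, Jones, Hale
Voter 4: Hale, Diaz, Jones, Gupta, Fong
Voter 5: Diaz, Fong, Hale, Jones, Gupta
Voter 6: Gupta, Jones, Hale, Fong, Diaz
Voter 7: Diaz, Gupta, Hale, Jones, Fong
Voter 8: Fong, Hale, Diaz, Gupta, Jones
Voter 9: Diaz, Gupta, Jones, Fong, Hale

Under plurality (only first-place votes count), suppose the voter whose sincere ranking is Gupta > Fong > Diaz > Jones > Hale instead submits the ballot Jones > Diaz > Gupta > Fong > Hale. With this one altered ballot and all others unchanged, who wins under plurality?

Diaz

First-place totals with the altered ballot: Gupta 1, Fong 1, Diaz 3, Hale 2, Jones 2.
The winner is unchanged: still Diaz.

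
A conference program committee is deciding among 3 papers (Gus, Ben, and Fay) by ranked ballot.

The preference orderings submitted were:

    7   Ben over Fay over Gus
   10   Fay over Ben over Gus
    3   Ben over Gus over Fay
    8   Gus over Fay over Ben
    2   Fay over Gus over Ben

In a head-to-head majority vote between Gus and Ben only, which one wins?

Ballots ranking Gus above Ben: 8+2 = 10.
Ballots ranking Ben above Gus: 7+10+3 = 20.
Ben wins the head-to-head, 20–10.

Ben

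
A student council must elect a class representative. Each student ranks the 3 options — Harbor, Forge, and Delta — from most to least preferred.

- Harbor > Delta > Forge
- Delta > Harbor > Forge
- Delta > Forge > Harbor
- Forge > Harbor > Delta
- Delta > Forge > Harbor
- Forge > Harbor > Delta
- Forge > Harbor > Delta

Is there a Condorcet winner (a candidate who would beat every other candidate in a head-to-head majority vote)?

No

Head-to-head results (7 voters total):
Harbor vs Forge: Forge wins 5–2.
Harbor vs Delta: Harbor wins 4–3.
Forge vs Delta: Delta wins 4–3.
No candidate beats all others: Harbor beats Delta beats Forge beats Harbor, a majority cycle.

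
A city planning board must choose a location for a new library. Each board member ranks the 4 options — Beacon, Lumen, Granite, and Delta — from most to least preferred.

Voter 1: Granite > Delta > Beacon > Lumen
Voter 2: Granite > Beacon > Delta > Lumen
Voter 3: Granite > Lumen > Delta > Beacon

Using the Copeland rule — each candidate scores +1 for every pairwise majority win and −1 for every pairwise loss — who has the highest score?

Granite

Pairwise results:
  Beacon vs Lumen: Beacon wins 2–1.
  Beacon vs Granite: Granite wins 3–0.
  Beacon vs Delta: Delta wins 2–1.
  Lumen vs Granite: Granite wins 3–0.
  Lumen vs Delta: Delta wins 2–1.
  Granite vs Delta: Granite wins 3–0.
Copeland scores (wins − losses):
  Beacon: 1 − 2 = -1
  Lumen: 0 − 3 = -3
  Granite: 3 − 0 = 3
  Delta: 2 − 1 = 1
Granite has the best Copeland score.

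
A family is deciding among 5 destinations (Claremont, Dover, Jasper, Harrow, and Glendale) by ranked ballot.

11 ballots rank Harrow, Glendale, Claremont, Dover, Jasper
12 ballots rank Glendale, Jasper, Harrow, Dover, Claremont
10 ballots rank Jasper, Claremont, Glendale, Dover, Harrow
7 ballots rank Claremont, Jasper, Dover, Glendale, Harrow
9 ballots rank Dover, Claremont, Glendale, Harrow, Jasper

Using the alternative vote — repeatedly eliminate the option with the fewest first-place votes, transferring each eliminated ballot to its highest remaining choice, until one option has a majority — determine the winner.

Round 1: Glendale 12, Harrow 11, Jasper 10, Dover 9, Claremont 7. Claremont has the fewest and is eliminated.
Round 2: Jasper 17, Glendale 12, Harrow 11, Dover 9. Dover has the fewest and is eliminated.
Round 3: Glendale 21, Jasper 17, Harrow 11. Harrow has the fewest and is eliminated.
Round 4: Glendale 32, Jasper 17. Glendale has a majority.

Glendale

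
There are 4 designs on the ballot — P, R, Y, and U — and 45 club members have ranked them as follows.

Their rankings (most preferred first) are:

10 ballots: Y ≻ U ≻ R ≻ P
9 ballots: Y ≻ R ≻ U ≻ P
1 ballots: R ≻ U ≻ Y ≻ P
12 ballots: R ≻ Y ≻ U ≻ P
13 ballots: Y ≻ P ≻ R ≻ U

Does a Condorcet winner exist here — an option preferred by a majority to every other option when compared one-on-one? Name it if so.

Head-to-head results (45 voters total):
P vs R: R wins 32–13.
P vs Y: Y wins 45–0.
P vs U: U wins 32–13.
R vs Y: Y wins 32–13.
R vs U: R wins 35–10.
Y vs U: Y wins 44–1.
Y beats each rival — P (45–0), R (32–13), U (44–1) — so Y is the Condorcet winner.

Y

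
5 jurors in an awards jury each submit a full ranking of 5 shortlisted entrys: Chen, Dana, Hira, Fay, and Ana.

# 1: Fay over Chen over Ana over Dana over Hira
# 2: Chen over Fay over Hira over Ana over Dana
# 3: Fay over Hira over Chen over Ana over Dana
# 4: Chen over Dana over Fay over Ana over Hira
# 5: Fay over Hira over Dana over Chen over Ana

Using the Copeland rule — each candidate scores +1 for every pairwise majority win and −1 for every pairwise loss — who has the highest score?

Pairwise results:
  Chen vs Dana: Chen wins 4–1.
  Chen vs Hira: Chen wins 3–2.
  Chen vs Fay: Fay wins 3–2.
  Chen vs Ana: Chen wins 5–0.
  Dana vs Hira: Hira wins 3–2.
  Dana vs Fay: Fay wins 4–1.
  Dana vs Ana: Ana wins 3–2.
  Hira vs Fay: Fay wins 5–0.
  Hira vs Ana: Hira wins 3–2.
  Fay vs Ana: Fay wins 5–0.
Copeland scores (wins − losses):
  Chen: 3 − 1 = 2
  Dana: 0 − 4 = -4
  Hira: 2 − 2 = 0
  Fay: 4 − 0 = 4
  Ana: 1 − 3 = -2
Fay has the best Copeland score.

Fay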